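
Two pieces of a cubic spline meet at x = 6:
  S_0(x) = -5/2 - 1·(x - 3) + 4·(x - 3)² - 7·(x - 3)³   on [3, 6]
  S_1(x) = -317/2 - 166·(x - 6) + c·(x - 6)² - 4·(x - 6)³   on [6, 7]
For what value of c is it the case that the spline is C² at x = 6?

-59

S_0''(x) = 8 - 42·(x - 3), so S_0''(6) = -118. On the right, S_1''(6) = 2c, so c = -59.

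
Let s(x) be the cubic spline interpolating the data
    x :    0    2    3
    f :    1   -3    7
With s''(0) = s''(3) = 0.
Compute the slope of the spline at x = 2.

6

Put M_i = s'' at the i-th knot. Here h = (2, 1) and Δ = (-2, 10), so the interior equations h_(i-1)·M_(i-1) + 2(h_(i-1)+h_i)·M_i + h_i·M_(i+1) = 6(Δ_i − Δ_(i-1)) read
  2·M_0 + 6·M_1 + 1·M_2 = 6(Δ_1 - Δ_0) = 72
Natural end conditions: M_0 = M_2 = 0.
Hence M_0 = 0, M_1 = 12, M_2 = 0.
On [2, 3], s'(x) = b_1 + 2c_1·(x - 2) + 3d_1·(x - 2)² with b_1 = Δ_1 - h_1(2M_1 + M_2)/6 = 6, c_1 = M_1/2 = 6, d_1 = (M_2 - M_1)/(6h_1) = -2. So s'(2) = 6.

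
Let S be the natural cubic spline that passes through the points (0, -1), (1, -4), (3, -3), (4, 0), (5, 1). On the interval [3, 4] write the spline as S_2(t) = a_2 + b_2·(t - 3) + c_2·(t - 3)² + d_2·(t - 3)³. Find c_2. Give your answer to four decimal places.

1.0820

Put M_i = S'' at the i-th knot. Here h = (1, 2, 1, 1) and Δ = (-3, 1/2, 3, 1), so the interior equations h_(i-1)·M_(i-1) + 2(h_(i-1)+h_i)·M_i + h_i·M_(i+1) = 6(Δ_i − Δ_(i-1)) read
  1·M_0 + 6·M_1 + 2·M_2 = 6(Δ_1 - Δ_0) = 21
  2·M_1 + 6·M_2 + 1·M_3 = 6(Δ_2 - Δ_1) = 15
  1·M_2 + 4·M_3 + 1·M_4 = 6(Δ_3 - Δ_2) = -12
Natural end conditions: M_0 = M_4 = 0.
Hence M_0 = 0, M_1 = 339/122, M_2 = 132/61, M_3 = -216/61, M_4 = 0.
On [3, 4], with S_2(t) = a_2 + b_2·(t - 3) + c_2·(t - 3)² + d_2·(t - 3)³: c_2 = M_2/2 = 66/61, d_2 = (M_3 - M_2)/(6h_2) = -58/61, b_2 = Δ_2 - h_2(2M_2 + M_3)/6 = 175/61.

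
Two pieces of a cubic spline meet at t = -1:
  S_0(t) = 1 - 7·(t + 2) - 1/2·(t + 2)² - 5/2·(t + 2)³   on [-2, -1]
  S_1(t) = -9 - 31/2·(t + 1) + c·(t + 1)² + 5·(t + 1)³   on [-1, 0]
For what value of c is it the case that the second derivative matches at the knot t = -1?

-8

S_0''(t) = -1 - 15·(t + 2), so S_0''(-1) = -16. On the right, S_1''(-1) = 2c, so c = -8.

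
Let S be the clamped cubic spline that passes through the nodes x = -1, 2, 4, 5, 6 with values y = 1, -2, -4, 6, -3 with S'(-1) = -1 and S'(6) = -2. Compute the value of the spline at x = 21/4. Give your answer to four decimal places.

4.4860

Put M_i = S'' at the i-th knot. Here h = (3, 2, 1, 1) and Δ = (-1, -1, 10, -9), so the interior equations h_(i-1)·M_(i-1) + 2(h_(i-1)+h_i)·M_i + h_i·M_(i+1) = 6(Δ_i − Δ_(i-1)) read
  3·M_0 + 10·M_1 + 2·M_2 = 6(Δ_1 - Δ_0) = 0
  2·M_1 + 6·M_2 + 1·M_3 = 6(Δ_2 - Δ_1) = 66
  1·M_2 + 4·M_3 + 1·M_4 = 6(Δ_3 - Δ_2) = -114
Clamped end conditions give two more equations: 2h_0·M_0 + h_0·M_1 = 6(Δ_0 - S'(-1)) = 0 and h_3·M_3 + 2h_3·M_4 = 6(S'(6) - Δ_3) = 42.
Solving the tridiagonal system: M_0 = 61/26, M_1 = -61/13, M_2 = 1037/52, M_3 = -1151/26, M_4 = 2243/52.
On [5, 6], S(x) = 6 - 149/104·(x - 5) - 1151/52·(x - 5)² + 1515/104·(x - 5)³.
With (x - 5) = 1/4: S(21/4) = 29859/6656.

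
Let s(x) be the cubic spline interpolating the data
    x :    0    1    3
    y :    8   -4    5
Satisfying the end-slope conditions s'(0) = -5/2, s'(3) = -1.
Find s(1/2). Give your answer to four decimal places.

Let M_i = s''(x_i). Step sizes h_i = 1, 2; slopes of the chords Δ_i = (y_(i+1) - y_i)/h_i = -12, 9/2.
  1·M_0 + 6·M_1 + 2·M_2 = 6(Δ_1 - Δ_0) = 99
Clamped end conditions give two more equations: 2h_0·M_0 + h_0·M_1 = 6(Δ_0 - s'(0)) = -57 and h_1·M_1 + 2h_1·M_2 = 6(s'(3) - Δ_1) = -33.
Solving: M_0 = -89/2, M_1 = 32, M_2 = -97/4.
On [0, 1], s(x) = 8 - 5/2·x - 89/4·x² + 51/4·x³.
With x = 1/2: s(1/2) = 89/32.

2.7813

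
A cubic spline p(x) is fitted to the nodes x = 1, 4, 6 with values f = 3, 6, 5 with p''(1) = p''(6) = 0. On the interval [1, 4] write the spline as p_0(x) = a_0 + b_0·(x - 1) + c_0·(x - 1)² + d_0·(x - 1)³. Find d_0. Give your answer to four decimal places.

-0.0500

Write M_i for p''(x_i). With h_i = 3, 2 and divided differences Δ_i = 1, -1/2, the continuity of p' gives the tridiagonal system
  3·M_0 + 10·M_1 + 2·M_2 = 6(Δ_1 - Δ_0) = -9
Natural end conditions: M_0 = M_2 = 0.
Solving the tridiagonal system: M_0 = 0, M_1 = -9/10, M_2 = 0.
On [1, 4], with p_0(x) = a_0 + b_0·(x - 1) + c_0·(x - 1)² + d_0·(x - 1)³: c_0 = M_0/2 = 0, d_0 = (M_1 - M_0)/(6h_0) = -1/20, b_0 = Δ_0 - h_0(2M_0 + M_1)/6 = 29/20.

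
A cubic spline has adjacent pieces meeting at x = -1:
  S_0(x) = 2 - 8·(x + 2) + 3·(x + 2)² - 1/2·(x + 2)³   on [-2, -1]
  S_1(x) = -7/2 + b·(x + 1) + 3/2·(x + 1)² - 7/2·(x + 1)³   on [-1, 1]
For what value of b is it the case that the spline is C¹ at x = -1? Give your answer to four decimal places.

S_0'(x) = -8 + 6·(x + 2) - 3/2·(x + 2)², so S_0'(-1) = -7/2. On the right, S_1'(-1) = b, so b = -7/2.

-3.5000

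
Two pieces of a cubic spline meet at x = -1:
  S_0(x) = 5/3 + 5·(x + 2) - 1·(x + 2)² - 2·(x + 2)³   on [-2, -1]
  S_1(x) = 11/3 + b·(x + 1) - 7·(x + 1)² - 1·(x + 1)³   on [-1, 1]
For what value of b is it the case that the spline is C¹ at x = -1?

S_0'(x) = 5 - 2·(x + 2) - 6·(x + 2)², so S_0'(-1) = -3. On the right, S_1'(-1) = b, so b = -3.

-3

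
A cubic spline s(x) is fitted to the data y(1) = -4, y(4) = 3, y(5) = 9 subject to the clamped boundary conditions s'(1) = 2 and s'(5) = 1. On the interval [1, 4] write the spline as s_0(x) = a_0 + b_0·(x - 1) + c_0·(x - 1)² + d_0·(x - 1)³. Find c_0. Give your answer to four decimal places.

-1.3333

With m_i denoting the second derivative at x_i, h_i = 3, 1, and Δ_i = (y_(i+1) − y_i)/h_i = 7/3, 6:
  3·m_0 + 8·m_1 + 1·m_2 = 6(Δ_1 - Δ_0) = 22
Clamped end conditions give two more equations: 2h_0·m_0 + h_0·m_1 = 6(Δ_0 - s'(1)) = 2 and h_1·m_1 + 2h_1·m_2 = 6(s'(5) - Δ_1) = -30.
Solving the tridiagonal system: m_0 = -8/3, m_1 = 6, m_2 = -18.
On [1, 4], with s_0(x) = a_0 + b_0·(x - 1) + c_0·(x - 1)² + d_0·(x - 1)³: c_0 = m_0/2 = -4/3, d_0 = (m_1 - m_0)/(6h_0) = 13/27, b_0 = Δ_0 - h_0(2m_0 + m_1)/6 = 2.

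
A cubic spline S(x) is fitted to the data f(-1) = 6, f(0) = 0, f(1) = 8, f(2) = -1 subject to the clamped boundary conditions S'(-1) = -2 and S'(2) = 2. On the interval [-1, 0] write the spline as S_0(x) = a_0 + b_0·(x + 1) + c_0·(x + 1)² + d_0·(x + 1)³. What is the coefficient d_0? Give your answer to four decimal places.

12.4667

Write m_i for S''(x_i). With h_i = 1, 1, 1 and divided differences Δ_i = -6, 8, -9, the continuity of S' gives the tridiagonal system
  1·m_0 + 4·m_1 + 1·m_2 = 6(Δ_1 - Δ_0) = 84
  1·m_1 + 4·m_2 + 1·m_3 = 6(Δ_2 - Δ_1) = -102
Clamped end conditions give two more equations: 2h_0·m_0 + h_0·m_1 = 6(Δ_0 - S'(-1)) = -24 and h_2·m_2 + 2h_2·m_3 = 6(S'(2) - Δ_2) = 66.
Forward elimination and back-substitution give m_0 = -494/15, m_1 = 628/15, m_2 = -758/15, m_3 = 874/15.
On [-1, 0], with S_0(x) = a_0 + b_0·(x + 1) + c_0·(x + 1)² + d_0·(x + 1)³: c_0 = m_0/2 = -247/15, d_0 = (m_1 - m_0)/(6h_0) = 187/15, b_0 = Δ_0 - h_0(2m_0 + m_1)/6 = -2.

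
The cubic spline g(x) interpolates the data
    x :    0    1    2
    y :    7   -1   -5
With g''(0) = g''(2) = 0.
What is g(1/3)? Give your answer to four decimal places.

Write M_i for g''(x_i). With h_i = 1, 1 and divided differences Δ_i = -8, -4, the continuity of g' gives the tridiagonal system
  1·M_0 + 4·M_1 + 1·M_2 = 6(Δ_1 - Δ_0) = 24
Natural end conditions: M_0 = M_2 = 0.
Solving the tridiagonal system: M_0 = 0, M_1 = 6, M_2 = 0.
On [0, 1], g(x) = 7 - 9·x + 0·x² + 1·x³.
With x = 1/3: g(1/3) = 109/27.

4.0370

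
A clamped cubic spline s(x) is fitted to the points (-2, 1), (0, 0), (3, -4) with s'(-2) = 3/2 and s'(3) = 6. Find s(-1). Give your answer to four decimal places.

1.6000

Let m_i = s''(x_i). Step sizes h_i = 2, 3; slopes of the chords Δ_i = (y_(i+1) - y_i)/h_i = -1/2, -4/3.
  2·m_0 + 10·m_1 + 3·m_2 = 6(Δ_1 - Δ_0) = -5
Clamped end conditions give two more equations: 2h_0·m_0 + h_0·m_1 = 6(Δ_0 - s'(-2)) = -12 and h_1·m_1 + 2h_1·m_2 = 6(s'(3) - Δ_1) = 44.
Solving the tridiagonal system: m_0 = -8/5, m_1 = -14/5, m_2 = 131/15.
On [-2, 0], s(x) = 1 + 3/2·(x + 2) - 4/5·(x + 2)² - 1/10·(x + 2)³.
With (x + 2) = 1: s(-1) = 8/5.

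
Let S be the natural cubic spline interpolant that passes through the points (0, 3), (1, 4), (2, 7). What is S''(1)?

3

Write M_i for S''(x_i). With h_i = 1, 1 and divided differences Δ_i = 1, 3, the continuity of S' gives the tridiagonal system
  1·M_0 + 4·M_1 + 1·M_2 = 6(Δ_1 - Δ_0) = 12
Natural end conditions: M_0 = M_2 = 0.
Solving: M_0 = 0, M_1 = 3, M_2 = 0.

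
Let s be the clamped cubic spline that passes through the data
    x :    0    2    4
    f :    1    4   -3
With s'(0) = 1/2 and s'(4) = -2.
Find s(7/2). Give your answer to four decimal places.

Let M_i = s''(x_i). Step sizes h_i = 2, 2; slopes of the chords Δ_i = (y_(i+1) - y_i)/h_i = 3/2, -7/2.
  2·M_0 + 8·M_1 + 2·M_2 = 6(Δ_1 - Δ_0) = -30
Clamped end conditions give two more equations: 2h_0·M_0 + h_0·M_1 = 6(Δ_0 - s'(0)) = 6 and h_1·M_1 + 2h_1·M_2 = 6(s'(4) - Δ_1) = 9.
Hence M_0 = 37/8, M_1 = -25/4, M_2 = 43/8.
On [2, 4], s(x) = 4 - 9/8·(x - 2) - 25/8·(x - 2)² + 31/32·(x - 2)³.
With (x - 2) = 3/2: s(7/2) = -371/256.

-1.4492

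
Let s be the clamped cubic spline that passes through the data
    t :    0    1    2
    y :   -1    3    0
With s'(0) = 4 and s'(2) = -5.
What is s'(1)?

Let M_i = s''(x_i). Step sizes h_i = 1, 1; slopes of the chords Δ_i = (y_(i+1) - y_i)/h_i = 4, -3.
  1·M_0 + 4·M_1 + 1·M_2 = 6(Δ_1 - Δ_0) = -42
Clamped end conditions give two more equations: 2h_0·M_0 + h_0·M_1 = 6(Δ_0 - s'(0)) = 0 and h_1·M_1 + 2h_1·M_2 = 6(s'(2) - Δ_1) = -12.
Hence M_0 = 6, M_1 = -12, M_2 = 0.
On [1, 2], s'(t) = b_1 + 2c_1·(t - 1) + 3d_1·(t - 1)² with b_1 = Δ_1 - h_1(2M_1 + M_2)/6 = 1, c_1 = M_1/2 = -6, d_1 = (M_2 - M_1)/(6h_1) = 2. So s'(1) = 1.

1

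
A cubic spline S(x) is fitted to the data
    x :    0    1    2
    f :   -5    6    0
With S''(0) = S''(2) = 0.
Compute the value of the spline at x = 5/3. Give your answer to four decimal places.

3.2593

Write m_i for S''(x_i). With h_i = 1, 1 and divided differences Δ_i = 11, -6, the continuity of S' gives the tridiagonal system
  1·m_0 + 4·m_1 + 1·m_2 = 6(Δ_1 - Δ_0) = -102
Natural end conditions: m_0 = m_2 = 0.
Solving: m_0 = 0, m_1 = -51/2, m_2 = 0.
On [1, 2], S(x) = 6 + 5/2·(x - 1) - 51/4·(x - 1)² + 17/4·(x - 1)³.
With (x - 1) = 2/3: S(5/3) = 88/27.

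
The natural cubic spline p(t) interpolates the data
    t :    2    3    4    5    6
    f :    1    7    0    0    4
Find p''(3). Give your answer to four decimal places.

-23.4643

Let m_i = p''(x_i). Step sizes h_i = 1, 1, 1, 1; slopes of the chords Δ_i = (y_(i+1) - y_i)/h_i = 6, -7, 0, 4.
  1·m_0 + 4·m_1 + 1·m_2 = 6(Δ_1 - Δ_0) = -78
  1·m_1 + 4·m_2 + 1·m_3 = 6(Δ_2 - Δ_1) = 42
  1·m_2 + 4·m_3 + 1·m_4 = 6(Δ_3 - Δ_2) = 24
Natural end conditions: m_0 = m_4 = 0.
Solving the tridiagonal system: m_0 = 0, m_1 = -657/28, m_2 = 111/7, m_3 = 57/28, m_4 = 0.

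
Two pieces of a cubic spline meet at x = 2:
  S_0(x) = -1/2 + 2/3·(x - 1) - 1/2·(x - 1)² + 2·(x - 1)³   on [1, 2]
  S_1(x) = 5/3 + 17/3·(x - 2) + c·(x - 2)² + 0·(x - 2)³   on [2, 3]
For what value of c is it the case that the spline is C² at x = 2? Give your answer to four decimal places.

S_0''(x) = -1 + 12·(x - 1), so S_0''(2) = 11. On the right, S_1''(2) = 2c, so c = 11/2.

5.5000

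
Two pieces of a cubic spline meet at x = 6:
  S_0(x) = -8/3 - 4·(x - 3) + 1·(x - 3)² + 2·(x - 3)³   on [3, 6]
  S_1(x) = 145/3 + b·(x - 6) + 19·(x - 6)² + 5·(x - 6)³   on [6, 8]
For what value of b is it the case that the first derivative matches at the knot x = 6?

S_0'(x) = -4 + 2·(x - 3) + 6·(x - 3)², so S_0'(6) = 56. On the right, S_1'(6) = b, so b = 56.

56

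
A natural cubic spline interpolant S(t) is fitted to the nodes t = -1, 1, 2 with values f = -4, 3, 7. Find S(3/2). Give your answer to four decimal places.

4.9688

Put σ_i = S'' at the i-th knot. Here h = (2, 1) and Δ = (7/2, 4), so the interior equations h_(i-1)·σ_(i-1) + 2(h_(i-1)+h_i)·σ_i + h_i·σ_(i+1) = 6(Δ_i − Δ_(i-1)) read
  2·σ_0 + 6·σ_1 + 1·σ_2 = 6(Δ_1 - Δ_0) = 3
Natural end conditions: σ_0 = σ_2 = 0.
Solving the tridiagonal system: σ_0 = 0, σ_1 = 1/2, σ_2 = 0.
On [1, 2], S(t) = 3 + 23/6·(t - 1) + 1/4·(t - 1)² - 1/12·(t - 1)³.
With (t - 1) = 1/2: S(3/2) = 159/32.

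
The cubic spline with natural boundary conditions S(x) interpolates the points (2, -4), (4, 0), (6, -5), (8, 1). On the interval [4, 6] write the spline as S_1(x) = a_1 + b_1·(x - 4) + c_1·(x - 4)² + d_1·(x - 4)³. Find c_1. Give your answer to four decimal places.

-2.3500

Write M_i for S''(x_i). With h_i = 2, 2, 2 and divided differences Δ_i = 2, -5/2, 3, the continuity of S' gives the tridiagonal system
  2·M_0 + 8·M_1 + 2·M_2 = 6(Δ_1 - Δ_0) = -27
  2·M_1 + 8·M_2 + 2·M_3 = 6(Δ_2 - Δ_1) = 33
Natural end conditions: M_0 = M_3 = 0.
Hence M_0 = 0, M_1 = -47/10, M_2 = 53/10, M_3 = 0.
On [4, 6], with S_1(x) = a_1 + b_1·(x - 4) + c_1·(x - 4)² + d_1·(x - 4)³: c_1 = M_1/2 = -47/20, d_1 = (M_2 - M_1)/(6h_1) = 5/6, b_1 = Δ_1 - h_1(2M_1 + M_2)/6 = -17/15.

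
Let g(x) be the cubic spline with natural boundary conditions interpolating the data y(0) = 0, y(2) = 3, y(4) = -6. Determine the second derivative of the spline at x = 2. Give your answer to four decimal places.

-4.5000

Put M_i = g'' at the i-th knot. Here h = (2, 2) and Δ = (3/2, -9/2), so the interior equations h_(i-1)·M_(i-1) + 2(h_(i-1)+h_i)·M_i + h_i·M_(i+1) = 6(Δ_i − Δ_(i-1)) read
  2·M_0 + 8·M_1 + 2·M_2 = 6(Δ_1 - Δ_0) = -36
Natural end conditions: M_0 = M_2 = 0.
Forward elimination and back-substitution give M_0 = 0, M_1 = -9/2, M_2 = 0.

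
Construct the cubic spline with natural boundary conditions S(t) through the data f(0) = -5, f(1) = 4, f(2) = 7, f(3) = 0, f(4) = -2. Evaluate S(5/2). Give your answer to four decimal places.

Let σ_i = S''(x_i). Step sizes h_i = 1, 1, 1, 1; slopes of the chords Δ_i = (y_(i+1) - y_i)/h_i = 9, 3, -7, -2.
  1·σ_0 + 4·σ_1 + 1·σ_2 = 6(Δ_1 - Δ_0) = -36
  1·σ_1 + 4·σ_2 + 1·σ_3 = 6(Δ_2 - Δ_1) = -60
  1·σ_2 + 4·σ_3 + 1·σ_4 = 6(Δ_3 - Δ_2) = 30
Natural end conditions: σ_0 = σ_4 = 0.
Solving: σ_0 = 0, σ_1 = -135/28, σ_2 = -117/7, σ_3 = 327/28, σ_4 = 0.
On [2, 3], S(t) = 7 - 27/8·(t - 2) - 117/14·(t - 2)² + 265/56·(t - 2)³.
With (t - 2) = 1/2: S(5/2) = 1709/448.

3.8147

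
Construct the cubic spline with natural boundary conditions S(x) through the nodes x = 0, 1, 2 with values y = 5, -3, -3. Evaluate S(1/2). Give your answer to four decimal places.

Write σ_i for S''(x_i). With h_i = 1, 1 and divided differences Δ_i = -8, 0, the continuity of S' gives the tridiagonal system
  1·σ_0 + 4·σ_1 + 1·σ_2 = 6(Δ_1 - Δ_0) = 48
Natural end conditions: σ_0 = σ_2 = 0.
Solving the tridiagonal system: σ_0 = 0, σ_1 = 12, σ_2 = 0.
On [0, 1], S(x) = 5 - 10·x + 0·x² + 2·x³.
With x = 1/2: S(1/2) = 1/4.

0.2500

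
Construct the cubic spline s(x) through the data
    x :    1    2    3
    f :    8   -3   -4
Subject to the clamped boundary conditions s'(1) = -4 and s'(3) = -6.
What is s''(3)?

-31

With M_i denoting the second derivative at x_i, h_i = 1, 1, and Δ_i = (y_(i+1) − y_i)/h_i = -11, -1:
  1·M_0 + 4·M_1 + 1·M_2 = 6(Δ_1 - Δ_0) = 60
Clamped end conditions give two more equations: 2h_0·M_0 + h_0·M_1 = 6(Δ_0 - s'(1)) = -42 and h_1·M_1 + 2h_1·M_2 = 6(s'(3) - Δ_1) = -30.
Solving the tridiagonal system: M_0 = -37, M_1 = 32, M_2 = -31.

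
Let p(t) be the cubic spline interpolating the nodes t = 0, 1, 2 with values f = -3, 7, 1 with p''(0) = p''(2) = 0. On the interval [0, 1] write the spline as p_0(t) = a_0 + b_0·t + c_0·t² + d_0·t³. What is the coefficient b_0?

14

Write m_i for p''(x_i). With h_i = 1, 1 and divided differences Δ_i = 10, -6, the continuity of p' gives the tridiagonal system
  1·m_0 + 4·m_1 + 1·m_2 = 6(Δ_1 - Δ_0) = -96
Natural end conditions: m_0 = m_2 = 0.
Forward elimination and back-substitution give m_0 = 0, m_1 = -24, m_2 = 0.
On [0, 1], with p_0(t) = a_0 + b_0·t + c_0·t² + d_0·t³: c_0 = m_0/2 = 0, d_0 = (m_1 - m_0)/(6h_0) = -4, b_0 = Δ_0 - h_0(2m_0 + m_1)/6 = 14.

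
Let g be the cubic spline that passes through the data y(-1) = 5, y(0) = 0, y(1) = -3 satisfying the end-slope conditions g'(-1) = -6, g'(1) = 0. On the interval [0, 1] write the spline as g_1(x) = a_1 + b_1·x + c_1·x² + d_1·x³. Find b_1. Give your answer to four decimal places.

Let m_i = g''(x_i). Step sizes h_i = 1, 1; slopes of the chords Δ_i = (y_(i+1) - y_i)/h_i = -5, -3.
  1·m_0 + 4·m_1 + 1·m_2 = 6(Δ_1 - Δ_0) = 12
Clamped end conditions give two more equations: 2h_0·m_0 + h_0·m_1 = 6(Δ_0 - g'(-1)) = 6 and h_1·m_1 + 2h_1·m_2 = 6(g'(1) - Δ_1) = 18.
Solving: m_0 = 3, m_1 = 0, m_2 = 9.
On [0, 1], with g_1(x) = a_1 + b_1·x + c_1·x² + d_1·x³: c_1 = m_1/2 = 0, d_1 = (m_2 - m_1)/(6h_1) = 3/2, b_1 = Δ_1 - h_1(2m_1 + m_2)/6 = -9/2.

-4.5000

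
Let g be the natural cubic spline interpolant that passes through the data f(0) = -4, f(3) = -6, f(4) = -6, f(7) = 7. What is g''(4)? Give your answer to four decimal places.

Put σ_i = g'' at the i-th knot. Here h = (3, 1, 3) and Δ = (-2/3, 0, 13/3), so the interior equations h_(i-1)·σ_(i-1) + 2(h_(i-1)+h_i)·σ_i + h_i·σ_(i+1) = 6(Δ_i − Δ_(i-1)) read
  3·σ_0 + 8·σ_1 + 1·σ_2 = 6(Δ_1 - Δ_0) = 4
  1·σ_1 + 8·σ_2 + 3·σ_3 = 6(Δ_2 - Δ_1) = 26
Natural end conditions: σ_0 = σ_3 = 0.
Forward elimination and back-substitution give σ_0 = 0, σ_1 = 2/21, σ_2 = 68/21, σ_3 = 0.

3.2381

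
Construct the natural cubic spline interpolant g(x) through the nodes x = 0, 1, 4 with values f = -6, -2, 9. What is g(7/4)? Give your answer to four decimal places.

0.8730

Put m_i = g'' at the i-th knot. Here h = (1, 3) and Δ = (4, 11/3), so the interior equations h_(i-1)·m_(i-1) + 2(h_(i-1)+h_i)·m_i + h_i·m_(i+1) = 6(Δ_i − Δ_(i-1)) read
  1·m_0 + 8·m_1 + 3·m_2 = 6(Δ_1 - Δ_0) = -2
Natural end conditions: m_0 = m_2 = 0.
Hence m_0 = 0, m_1 = -1/4, m_2 = 0.
On [1, 4], g(x) = -2 + 47/12·(x - 1) - 1/8·(x - 1)² + 1/72·(x - 1)³.
With (x - 1) = 3/4: g(7/4) = 447/512.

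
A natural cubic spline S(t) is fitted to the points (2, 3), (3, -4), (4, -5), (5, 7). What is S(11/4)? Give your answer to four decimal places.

-2.4906

Let σ_i = S''(x_i). Step sizes h_i = 1, 1, 1; slopes of the chords Δ_i = (y_(i+1) - y_i)/h_i = -7, -1, 12.
  1·σ_0 + 4·σ_1 + 1·σ_2 = 6(Δ_1 - Δ_0) = 36
  1·σ_1 + 4·σ_2 + 1·σ_3 = 6(Δ_2 - Δ_1) = 78
Natural end conditions: σ_0 = σ_3 = 0.
Solving: σ_0 = 0, σ_1 = 22/5, σ_2 = 92/5, σ_3 = 0.
On [2, 3], S(t) = 3 - 116/15·(t - 2) + 0·(t - 2)² + 11/15·(t - 2)³.
With (t - 2) = 3/4: S(11/4) = -797/320.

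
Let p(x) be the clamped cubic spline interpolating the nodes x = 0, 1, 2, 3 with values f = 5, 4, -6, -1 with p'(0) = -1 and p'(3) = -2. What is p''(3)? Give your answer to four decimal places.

Put σ_i = p'' at the i-th knot. Here h = (1, 1, 1) and Δ = (-1, -10, 5), so the interior equations h_(i-1)·σ_(i-1) + 2(h_(i-1)+h_i)·σ_i + h_i·σ_(i+1) = 6(Δ_i − Δ_(i-1)) read
  1·σ_0 + 4·σ_1 + 1·σ_2 = 6(Δ_1 - Δ_0) = -54
  1·σ_1 + 4·σ_2 + 1·σ_3 = 6(Δ_2 - Δ_1) = 90
Clamped end conditions give two more equations: 2h_0·σ_0 + h_0·σ_1 = 6(Δ_0 - p'(0)) = 0 and h_2·σ_2 + 2h_2·σ_3 = 6(p'(3) - Δ_2) = -42.
Hence σ_0 = 40/3, σ_1 = -80/3, σ_2 = 118/3, σ_3 = -122/3.

-40.6667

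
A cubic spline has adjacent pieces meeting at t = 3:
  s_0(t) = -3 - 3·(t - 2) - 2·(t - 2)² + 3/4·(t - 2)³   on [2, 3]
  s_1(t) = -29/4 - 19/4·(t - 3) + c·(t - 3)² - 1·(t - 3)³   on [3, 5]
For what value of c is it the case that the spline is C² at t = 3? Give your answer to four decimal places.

0.2500

s_0''(t) = -4 + 9/2·(t - 2), so s_0''(3) = 1/2. On the right, s_1''(3) = 2c, so c = 1/4.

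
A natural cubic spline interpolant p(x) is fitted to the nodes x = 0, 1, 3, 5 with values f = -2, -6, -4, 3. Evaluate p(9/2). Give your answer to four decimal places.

1.1435

With σ_i denoting the second derivative at x_i, h_i = 1, 2, 2, and Δ_i = (y_(i+1) − y_i)/h_i = -4, 1, 7/2:
  1·σ_0 + 6·σ_1 + 2·σ_2 = 6(Δ_1 - Δ_0) = 30
  2·σ_1 + 8·σ_2 + 2·σ_3 = 6(Δ_2 - Δ_1) = 15
Natural end conditions: σ_0 = σ_3 = 0.
Hence σ_0 = 0, σ_1 = 105/22, σ_2 = 15/22, σ_3 = 0.
On [3, 5], p(x) = -4 + 67/22·(x - 3) + 15/44·(x - 3)² - 5/88·(x - 3)³.
With (x - 3) = 3/2: p(9/2) = 805/704.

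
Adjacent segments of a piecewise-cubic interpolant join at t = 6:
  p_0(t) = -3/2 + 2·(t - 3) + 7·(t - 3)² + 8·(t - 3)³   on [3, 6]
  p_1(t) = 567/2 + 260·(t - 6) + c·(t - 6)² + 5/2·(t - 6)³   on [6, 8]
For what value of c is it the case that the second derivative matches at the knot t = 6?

p_0''(t) = 14 + 48·(t - 3), so p_0''(6) = 158. On the right, p_1''(6) = 2c, so c = 79.

79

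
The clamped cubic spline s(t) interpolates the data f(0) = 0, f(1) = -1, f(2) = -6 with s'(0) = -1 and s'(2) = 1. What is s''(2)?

Let M_i = s''(x_i). Step sizes h_i = 1, 1; slopes of the chords Δ_i = (y_(i+1) - y_i)/h_i = -1, -5.
  1·M_0 + 4·M_1 + 1·M_2 = 6(Δ_1 - Δ_0) = -24
Clamped end conditions give two more equations: 2h_0·M_0 + h_0·M_1 = 6(Δ_0 - s'(0)) = 0 and h_1·M_1 + 2h_1·M_2 = 6(s'(2) - Δ_1) = 36.
Hence M_0 = 7, M_1 = -14, M_2 = 25.

25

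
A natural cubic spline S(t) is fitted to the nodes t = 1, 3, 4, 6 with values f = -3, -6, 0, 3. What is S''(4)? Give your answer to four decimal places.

-5.9143

Let σ_i = S''(x_i). Step sizes h_i = 2, 1, 2; slopes of the chords Δ_i = (y_(i+1) - y_i)/h_i = -3/2, 6, 3/2.
  2·σ_0 + 6·σ_1 + 1·σ_2 = 6(Δ_1 - Δ_0) = 45
  1·σ_1 + 6·σ_2 + 2·σ_3 = 6(Δ_2 - Δ_1) = -27
Natural end conditions: σ_0 = σ_3 = 0.
Forward elimination and back-substitution give σ_0 = 0, σ_1 = 297/35, σ_2 = -207/35, σ_3 = 0.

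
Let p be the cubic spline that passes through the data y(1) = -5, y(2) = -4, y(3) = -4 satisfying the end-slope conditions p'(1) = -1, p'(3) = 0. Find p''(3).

Write σ_i for p''(x_i). With h_i = 1, 1 and divided differences Δ_i = 1, 0, the continuity of p' gives the tridiagonal system
  1·σ_0 + 4·σ_1 + 1·σ_2 = 6(Δ_1 - Δ_0) = -6
Clamped end conditions give two more equations: 2h_0·σ_0 + h_0·σ_1 = 6(Δ_0 - p'(1)) = 12 and h_1·σ_1 + 2h_1·σ_2 = 6(p'(3) - Δ_1) = 0.
Solving: σ_0 = 8, σ_1 = -4, σ_2 = 2.

2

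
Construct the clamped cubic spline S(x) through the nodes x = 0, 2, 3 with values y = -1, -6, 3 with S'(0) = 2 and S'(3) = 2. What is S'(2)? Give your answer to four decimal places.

Let m_i = S''(x_i). Step sizes h_i = 2, 1; slopes of the chords Δ_i = (y_(i+1) - y_i)/h_i = -5/2, 9.
  2·m_0 + 6·m_1 + 1·m_2 = 6(Δ_1 - Δ_0) = 69
Clamped end conditions give two more equations: 2h_0·m_0 + h_0·m_1 = 6(Δ_0 - S'(0)) = -27 and h_1·m_1 + 2h_1·m_2 = 6(S'(3) - Δ_1) = -42.
Solving the tridiagonal system: m_0 = -73/4, m_1 = 23, m_2 = -65/2.
On [2, 3], S'(x) = b_1 + 2c_1·(x - 2) + 3d_1·(x - 2)² with b_1 = Δ_1 - h_1(2m_1 + m_2)/6 = 27/4, c_1 = m_1/2 = 23/2, d_1 = (m_2 - m_1)/(6h_1) = -37/4. So S'(2) = 27/4.

6.7500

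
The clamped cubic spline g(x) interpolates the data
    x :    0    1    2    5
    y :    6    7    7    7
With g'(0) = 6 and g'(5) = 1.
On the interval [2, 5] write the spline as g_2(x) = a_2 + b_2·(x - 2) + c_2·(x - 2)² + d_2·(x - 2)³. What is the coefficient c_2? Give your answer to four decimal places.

Write M_i for g''(x_i). With h_i = 1, 1, 3 and divided differences Δ_i = 1, 0, 0, the continuity of g' gives the tridiagonal system
  1·M_0 + 4·M_1 + 1·M_2 = 6(Δ_1 - Δ_0) = -6
  1·M_1 + 8·M_2 + 3·M_3 = 6(Δ_2 - Δ_1) = 0
Clamped end conditions give two more equations: 2h_0·M_0 + h_0·M_1 = 6(Δ_0 - g'(0)) = -30 and h_2·M_2 + 2h_2·M_3 = 6(g'(5) - Δ_2) = 6.
Solving: M_0 = -476/29, M_1 = 82/29, M_2 = -26/29, M_3 = 42/29.
On [2, 5], with g_2(x) = a_2 + b_2·(x - 2) + c_2·(x - 2)² + d_2·(x - 2)³: c_2 = M_2/2 = -13/29, d_2 = (M_3 - M_2)/(6h_2) = 34/261, b_2 = Δ_2 - h_2(2M_2 + M_3)/6 = 5/29.

-0.4483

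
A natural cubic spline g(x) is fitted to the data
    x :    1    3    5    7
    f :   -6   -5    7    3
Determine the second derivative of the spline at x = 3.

Write σ_i for g''(x_i). With h_i = 2, 2, 2 and divided differences Δ_i = 1/2, 6, -2, the continuity of g' gives the tridiagonal system
  2·σ_0 + 8·σ_1 + 2·σ_2 = 6(Δ_1 - Δ_0) = 33
  2·σ_1 + 8·σ_2 + 2·σ_3 = 6(Δ_2 - Δ_1) = -48
Natural end conditions: σ_0 = σ_3 = 0.
Hence σ_0 = 0, σ_1 = 6, σ_2 = -15/2, σ_3 = 0.

6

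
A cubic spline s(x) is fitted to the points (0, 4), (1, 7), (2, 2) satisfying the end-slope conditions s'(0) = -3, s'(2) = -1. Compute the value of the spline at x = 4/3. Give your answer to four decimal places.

Let m_i = s''(x_i). Step sizes h_i = 1, 1; slopes of the chords Δ_i = (y_(i+1) - y_i)/h_i = 3, -5.
  1·m_0 + 4·m_1 + 1·m_2 = 6(Δ_1 - Δ_0) = -48
Clamped end conditions give two more equations: 2h_0·m_0 + h_0·m_1 = 6(Δ_0 - s'(0)) = 36 and h_1·m_1 + 2h_1·m_2 = 6(s'(2) - Δ_1) = 24.
Hence m_0 = 31, m_1 = -26, m_2 = 25.
On [1, 2], s(x) = 7 - 1/2·(x - 1) - 13·(x - 1)² + 17/2·(x - 1)³.
With (x - 1) = 1/3: s(4/3) = 154/27.

5.7037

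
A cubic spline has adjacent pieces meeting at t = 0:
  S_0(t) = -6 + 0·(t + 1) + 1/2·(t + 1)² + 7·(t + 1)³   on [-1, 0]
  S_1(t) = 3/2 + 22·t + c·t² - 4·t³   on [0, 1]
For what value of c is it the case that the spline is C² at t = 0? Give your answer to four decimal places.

S_0''(t) = 1 + 42·(t + 1), so S_0''(0) = 43. On the right, S_1''(0) = 2c, so c = 43/2.

21.5000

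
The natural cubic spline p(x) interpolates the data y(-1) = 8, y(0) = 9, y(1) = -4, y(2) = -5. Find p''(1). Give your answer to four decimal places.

24.8000

With σ_i denoting the second derivative at x_i, h_i = 1, 1, 1, and Δ_i = (y_(i+1) − y_i)/h_i = 1, -13, -1:
  1·σ_0 + 4·σ_1 + 1·σ_2 = 6(Δ_1 - Δ_0) = -84
  1·σ_1 + 4·σ_2 + 1·σ_3 = 6(Δ_2 - Δ_1) = 72
Natural end conditions: σ_0 = σ_3 = 0.
Forward elimination and back-substitution give σ_0 = 0, σ_1 = -136/5, σ_2 = 124/5, σ_3 = 0.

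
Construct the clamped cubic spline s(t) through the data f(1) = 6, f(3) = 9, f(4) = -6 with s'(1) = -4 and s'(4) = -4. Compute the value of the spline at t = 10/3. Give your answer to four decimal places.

Put σ_i = s'' at the i-th knot. Here h = (2, 1) and Δ = (3/2, -15), so the interior equations h_(i-1)·σ_(i-1) + 2(h_(i-1)+h_i)·σ_i + h_i·σ_(i+1) = 6(Δ_i − Δ_(i-1)) read
  2·σ_0 + 6·σ_1 + 1·σ_2 = 6(Δ_1 - Δ_0) = -99
Clamped end conditions give two more equations: 2h_0·σ_0 + h_0·σ_1 = 6(Δ_0 - s'(1)) = 33 and h_1·σ_1 + 2h_1·σ_2 = 6(s'(4) - Δ_1) = 66.
Solving: σ_0 = 99/4, σ_1 = -33, σ_2 = 99/2.
On [3, 4], s(t) = 9 - 49/4·(t - 3) - 33/2·(t - 3)² + 55/4·(t - 3)³.
With (t - 3) = 1/3: s(10/3) = 97/27.

3.5926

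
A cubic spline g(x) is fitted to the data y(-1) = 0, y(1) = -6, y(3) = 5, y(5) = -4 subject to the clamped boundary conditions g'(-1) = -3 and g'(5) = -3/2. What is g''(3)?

-13

With m_i denoting the second derivative at x_i, h_i = 2, 2, 2, and Δ_i = (y_(i+1) − y_i)/h_i = -3, 11/2, -9/2:
  2·m_0 + 8·m_1 + 2·m_2 = 6(Δ_1 - Δ_0) = 51
  2·m_1 + 8·m_2 + 2·m_3 = 6(Δ_2 - Δ_1) = -60
Clamped end conditions give two more equations: 2h_0·m_0 + h_0·m_1 = 6(Δ_0 - g'(-1)) = 0 and h_2·m_2 + 2h_2·m_3 = 6(g'(5) - Δ_2) = 18.
Hence m_0 = -11/2, m_1 = 11, m_2 = -13, m_3 = 11.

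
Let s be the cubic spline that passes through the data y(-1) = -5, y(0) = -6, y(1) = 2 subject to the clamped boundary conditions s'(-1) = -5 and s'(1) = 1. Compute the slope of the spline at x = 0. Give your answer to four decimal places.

With m_i denoting the second derivative at x_i, h_i = 1, 1, and Δ_i = (y_(i+1) − y_i)/h_i = -1, 8:
  1·m_0 + 4·m_1 + 1·m_2 = 6(Δ_1 - Δ_0) = 54
Clamped end conditions give two more equations: 2h_0·m_0 + h_0·m_1 = 6(Δ_0 - s'(-1)) = 24 and h_1·m_1 + 2h_1·m_2 = 6(s'(1) - Δ_1) = -42.
Hence m_0 = 3/2, m_1 = 21, m_2 = -63/2.
On [0, 1], s'(x) = b_1 + 2c_1·x + 3d_1·x² with b_1 = Δ_1 - h_1(2m_1 + m_2)/6 = 25/4, c_1 = m_1/2 = 21/2, d_1 = (m_2 - m_1)/(6h_1) = -35/4. So s'(0) = 25/4.

6.2500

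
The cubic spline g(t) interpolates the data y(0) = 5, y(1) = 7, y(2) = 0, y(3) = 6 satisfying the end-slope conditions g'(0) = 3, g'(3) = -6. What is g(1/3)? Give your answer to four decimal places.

6.3333

Write M_i for g''(x_i). With h_i = 1, 1, 1 and divided differences Δ_i = 2, -7, 6, the continuity of g' gives the tridiagonal system
  1·M_0 + 4·M_1 + 1·M_2 = 6(Δ_1 - Δ_0) = -54
  1·M_1 + 4·M_2 + 1·M_3 = 6(Δ_2 - Δ_1) = 78
Clamped end conditions give two more equations: 2h_0·M_0 + h_0·M_1 = 6(Δ_0 - g'(0)) = -6 and h_2·M_2 + 2h_2·M_3 = 6(g'(3) - Δ_2) = -72.
Hence M_0 = 10, M_1 = -26, M_2 = 40, M_3 = -56.
On [0, 1], g(t) = 5 + 3·t + 5·t² - 6·t³.
With t = 1/3: g(1/3) = 19/3.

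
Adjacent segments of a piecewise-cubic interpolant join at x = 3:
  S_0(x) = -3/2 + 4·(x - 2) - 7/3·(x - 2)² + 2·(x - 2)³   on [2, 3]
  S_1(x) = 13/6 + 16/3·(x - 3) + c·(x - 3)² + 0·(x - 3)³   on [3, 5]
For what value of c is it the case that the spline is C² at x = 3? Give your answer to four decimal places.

3.6667

S_0''(x) = -14/3 + 12·(x - 2), so S_0''(3) = 22/3. On the right, S_1''(3) = 2c, so c = 11/3.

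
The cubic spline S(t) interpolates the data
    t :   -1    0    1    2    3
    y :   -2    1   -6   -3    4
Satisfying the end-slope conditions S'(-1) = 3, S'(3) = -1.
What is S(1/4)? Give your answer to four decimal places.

Let M_i = S''(x_i). Step sizes h_i = 1, 1, 1, 1; slopes of the chords Δ_i = (y_(i+1) - y_i)/h_i = 3, -7, 3, 7.
  1·M_0 + 4·M_1 + 1·M_2 = 6(Δ_1 - Δ_0) = -60
  1·M_1 + 4·M_2 + 1·M_3 = 6(Δ_2 - Δ_1) = 60
  1·M_2 + 4·M_3 + 1·M_4 = 6(Δ_3 - Δ_2) = 24
Clamped end conditions give two more equations: 2h_0·M_0 + h_0·M_1 = 6(Δ_0 - S'(-1)) = 0 and h_3·M_3 + 2h_3·M_4 = 6(S'(3) - Δ_3) = -48.
Solving the tridiagonal system: M_0 = 157/14, M_1 = -157/7, M_2 = 37/2, M_3 = 59/7, M_4 = -395/14.
On [0, 1], S(t) = 1 - 73/28·t - 157/14·t² + 191/28·t³.
With t = 1/4: S(1/4) = -63/256.

-0.2461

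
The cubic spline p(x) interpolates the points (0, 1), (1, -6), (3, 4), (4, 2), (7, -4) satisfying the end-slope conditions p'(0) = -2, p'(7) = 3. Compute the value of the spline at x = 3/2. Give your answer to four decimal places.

Let M_i = p''(x_i). Step sizes h_i = 1, 2, 1, 3; slopes of the chords Δ_i = (y_(i+1) - y_i)/h_i = -7, 5, -2, -2.
  1·M_0 + 6·M_1 + 2·M_2 = 6(Δ_1 - Δ_0) = 72
  2·M_1 + 6·M_2 + 1·M_3 = 6(Δ_2 - Δ_1) = -42
  1·M_2 + 8·M_3 + 3·M_4 = 6(Δ_3 - Δ_2) = 0
Clamped end conditions give two more equations: 2h_0·M_0 + h_0·M_1 = 6(Δ_0 - p'(0)) = -30 and h_3·M_3 + 2h_3·M_4 = 6(p'(7) - Δ_3) = 30.
Solving: M_0 = -1552/61, M_1 = 1274/61, M_2 = -850/61, M_3 = -10/61, M_4 = 310/61.
On [1, 3], p(x) = -6 - 261/61·(x - 1) + 637/61·(x - 1)² - 177/61·(x - 1)³.
With (x - 1) = 1/2: p(3/2) = -2875/488.

-5.8914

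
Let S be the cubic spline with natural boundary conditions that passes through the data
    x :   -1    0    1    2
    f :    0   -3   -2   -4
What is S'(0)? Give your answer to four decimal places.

-0.4667

Let M_i = S''(x_i). Step sizes h_i = 1, 1, 1; slopes of the chords Δ_i = (y_(i+1) - y_i)/h_i = -3, 1, -2.
  1·M_0 + 4·M_1 + 1·M_2 = 6(Δ_1 - Δ_0) = 24
  1·M_1 + 4·M_2 + 1·M_3 = 6(Δ_2 - Δ_1) = -18
Natural end conditions: M_0 = M_3 = 0.
Solving: M_0 = 0, M_1 = 38/5, M_2 = -32/5, M_3 = 0.
On [0, 1], S'(x) = b_1 + 2c_1·x + 3d_1·x² with b_1 = Δ_1 - h_1(2M_1 + M_2)/6 = -7/15, c_1 = M_1/2 = 19/5, d_1 = (M_2 - M_1)/(6h_1) = -7/3. So S'(0) = -7/15.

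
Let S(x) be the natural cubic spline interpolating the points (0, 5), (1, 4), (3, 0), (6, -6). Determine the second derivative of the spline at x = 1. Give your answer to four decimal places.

-1.0714

With σ_i denoting the second derivative at x_i, h_i = 1, 2, 3, and Δ_i = (y_(i+1) − y_i)/h_i = -1, -2, -2:
  1·σ_0 + 6·σ_1 + 2·σ_2 = 6(Δ_1 - Δ_0) = -6
  2·σ_1 + 10·σ_2 + 3·σ_3 = 6(Δ_2 - Δ_1) = 0
Natural end conditions: σ_0 = σ_3 = 0.
Solving: σ_0 = 0, σ_1 = -15/14, σ_2 = 3/14, σ_3 = 0.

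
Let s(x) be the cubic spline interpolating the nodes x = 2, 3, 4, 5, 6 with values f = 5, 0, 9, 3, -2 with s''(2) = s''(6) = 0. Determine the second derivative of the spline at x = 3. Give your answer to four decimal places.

Let m_i = s''(x_i). Step sizes h_i = 1, 1, 1, 1; slopes of the chords Δ_i = (y_(i+1) - y_i)/h_i = -5, 9, -6, -5.
  1·m_0 + 4·m_1 + 1·m_2 = 6(Δ_1 - Δ_0) = 84
  1·m_1 + 4·m_2 + 1·m_3 = 6(Δ_2 - Δ_1) = -90
  1·m_2 + 4·m_3 + 1·m_4 = 6(Δ_3 - Δ_2) = 6
Natural end conditions: m_0 = m_4 = 0.
Solving the tridiagonal system: m_0 = 0, m_1 = 813/28, m_2 = -225/7, m_3 = 267/28, m_4 = 0.

29.0357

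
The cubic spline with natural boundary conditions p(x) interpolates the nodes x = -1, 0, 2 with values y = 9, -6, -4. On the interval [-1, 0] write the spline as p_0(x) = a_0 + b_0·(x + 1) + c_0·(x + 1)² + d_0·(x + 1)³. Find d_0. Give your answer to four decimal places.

With M_i denoting the second derivative at x_i, h_i = 1, 2, and Δ_i = (y_(i+1) − y_i)/h_i = -15, 1:
  1·M_0 + 6·M_1 + 2·M_2 = 6(Δ_1 - Δ_0) = 96
Natural end conditions: M_0 = M_2 = 0.
Solving the tridiagonal system: M_0 = 0, M_1 = 16, M_2 = 0.
On [-1, 0], with p_0(x) = a_0 + b_0·(x + 1) + c_0·(x + 1)² + d_0·(x + 1)³: c_0 = M_0/2 = 0, d_0 = (M_1 - M_0)/(6h_0) = 8/3, b_0 = Δ_0 - h_0(2M_0 + M_1)/6 = -53/3.

2.6667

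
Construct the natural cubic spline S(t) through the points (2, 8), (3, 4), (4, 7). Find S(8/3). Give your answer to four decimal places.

Let M_i = S''(x_i). Step sizes h_i = 1, 1; slopes of the chords Δ_i = (y_(i+1) - y_i)/h_i = -4, 3.
  1·M_0 + 4·M_1 + 1·M_2 = 6(Δ_1 - Δ_0) = 42
Natural end conditions: M_0 = M_2 = 0.
Solving: M_0 = 0, M_1 = 21/2, M_2 = 0.
On [2, 3], S(t) = 8 - 23/4·(t - 2) + 0·(t - 2)² + 7/4·(t - 2)³.
With (t - 2) = 2/3: S(8/3) = 253/54.

4.6852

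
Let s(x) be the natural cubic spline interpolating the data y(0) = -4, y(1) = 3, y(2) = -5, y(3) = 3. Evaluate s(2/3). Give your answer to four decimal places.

With m_i denoting the second derivative at x_i, h_i = 1, 1, 1, and Δ_i = (y_(i+1) − y_i)/h_i = 7, -8, 8:
  1·m_0 + 4·m_1 + 1·m_2 = 6(Δ_1 - Δ_0) = -90
  1·m_1 + 4·m_2 + 1·m_3 = 6(Δ_2 - Δ_1) = 96
Natural end conditions: m_0 = m_3 = 0.
Hence m_0 = 0, m_1 = -152/5, m_2 = 158/5, m_3 = 0.
On [0, 1], s(x) = -4 + 181/15·x + 0·x² - 76/15·x³.
With x = 2/3: s(2/3) = 206/81.

2.5432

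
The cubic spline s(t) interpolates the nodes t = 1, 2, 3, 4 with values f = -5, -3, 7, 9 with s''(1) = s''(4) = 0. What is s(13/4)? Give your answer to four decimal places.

8.3750

With M_i denoting the second derivative at x_i, h_i = 1, 1, 1, and Δ_i = (y_(i+1) − y_i)/h_i = 2, 10, 2:
  1·M_0 + 4·M_1 + 1·M_2 = 6(Δ_1 - Δ_0) = 48
  1·M_1 + 4·M_2 + 1·M_3 = 6(Δ_2 - Δ_1) = -48
Natural end conditions: M_0 = M_3 = 0.
Hence M_0 = 0, M_1 = 16, M_2 = -16, M_3 = 0.
On [3, 4], s(t) = 7 + 22/3·(t - 3) - 8·(t - 3)² + 8/3·(t - 3)³.
With (t - 3) = 1/4: s(13/4) = 67/8.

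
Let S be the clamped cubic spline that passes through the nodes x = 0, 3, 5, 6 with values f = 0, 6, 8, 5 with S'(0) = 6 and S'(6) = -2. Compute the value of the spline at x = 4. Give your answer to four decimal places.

7.9035

Put σ_i = S'' at the i-th knot. Here h = (3, 2, 1) and Δ = (2, 1, -3), so the interior equations h_(i-1)·σ_(i-1) + 2(h_(i-1)+h_i)·σ_i + h_i·σ_(i+1) = 6(Δ_i − Δ_(i-1)) read
  3·σ_0 + 10·σ_1 + 2·σ_2 = 6(Δ_1 - Δ_0) = -6
  2·σ_1 + 6·σ_2 + 1·σ_3 = 6(Δ_2 - Δ_1) = -24
Clamped end conditions give two more equations: 2h_0·σ_0 + h_0·σ_1 = 6(Δ_0 - S'(0)) = -24 and h_2·σ_2 + 2h_2·σ_3 = 6(S'(6) - Δ_2) = 6.
Forward elimination and back-substitution give σ_0 = -286/57, σ_1 = 116/57, σ_2 = -322/57, σ_3 = 332/57.
On [3, 5], S(x) = 6 + 29/19·(x - 3) + 58/57·(x - 3)² - 73/114·(x - 3)³.
With (x - 3) = 1: S(4) = 901/114.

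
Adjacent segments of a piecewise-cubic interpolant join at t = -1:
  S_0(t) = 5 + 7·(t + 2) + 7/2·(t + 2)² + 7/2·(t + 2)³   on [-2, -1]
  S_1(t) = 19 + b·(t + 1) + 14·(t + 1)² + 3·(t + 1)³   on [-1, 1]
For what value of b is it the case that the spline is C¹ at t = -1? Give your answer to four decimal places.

S_0'(t) = 7 + 7·(t + 2) + 21/2·(t + 2)², so S_0'(-1) = 49/2. On the right, S_1'(-1) = b, so b = 49/2.

24.5000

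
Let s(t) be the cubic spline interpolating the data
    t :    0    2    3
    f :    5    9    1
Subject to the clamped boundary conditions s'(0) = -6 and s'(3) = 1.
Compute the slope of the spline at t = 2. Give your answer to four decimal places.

Put M_i = s'' at the i-th knot. Here h = (2, 1) and Δ = (2, -8), so the interior equations h_(i-1)·M_(i-1) + 2(h_(i-1)+h_i)·M_i + h_i·M_(i+1) = 6(Δ_i − Δ_(i-1)) read
  2·M_0 + 6·M_1 + 1·M_2 = 6(Δ_1 - Δ_0) = -60
Clamped end conditions give two more equations: 2h_0·M_0 + h_0·M_1 = 6(Δ_0 - s'(0)) = 48 and h_1·M_1 + 2h_1·M_2 = 6(s'(3) - Δ_1) = 54.
Solving: M_0 = 73/3, M_1 = -74/3, M_2 = 118/3.
On [2, 3], s'(t) = b_1 + 2c_1·(t - 2) + 3d_1·(t - 2)² with b_1 = Δ_1 - h_1(2M_1 + M_2)/6 = -19/3, c_1 = M_1/2 = -37/3, d_1 = (M_2 - M_1)/(6h_1) = 32/3. So s'(2) = -19/3.

-6.3333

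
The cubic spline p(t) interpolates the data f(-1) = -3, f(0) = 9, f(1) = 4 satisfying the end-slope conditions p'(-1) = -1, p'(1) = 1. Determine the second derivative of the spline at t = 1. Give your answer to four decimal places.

44.5000

Let m_i = p''(x_i). Step sizes h_i = 1, 1; slopes of the chords Δ_i = (y_(i+1) - y_i)/h_i = 12, -5.
  1·m_0 + 4·m_1 + 1·m_2 = 6(Δ_1 - Δ_0) = -102
Clamped end conditions give two more equations: 2h_0·m_0 + h_0·m_1 = 6(Δ_0 - p'(-1)) = 78 and h_1·m_1 + 2h_1·m_2 = 6(p'(1) - Δ_1) = 36.
Solving the tridiagonal system: m_0 = 131/2, m_1 = -53, m_2 = 89/2.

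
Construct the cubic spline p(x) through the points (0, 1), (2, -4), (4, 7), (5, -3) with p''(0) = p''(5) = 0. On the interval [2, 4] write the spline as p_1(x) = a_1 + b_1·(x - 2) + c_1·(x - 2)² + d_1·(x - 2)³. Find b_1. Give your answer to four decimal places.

Let M_i = p''(x_i). Step sizes h_i = 2, 2, 1; slopes of the chords Δ_i = (y_(i+1) - y_i)/h_i = -5/2, 11/2, -10.
  2·M_0 + 8·M_1 + 2·M_2 = 6(Δ_1 - Δ_0) = 48
  2·M_1 + 6·M_2 + 1·M_3 = 6(Δ_2 - Δ_1) = -93
Natural end conditions: M_0 = M_3 = 0.
Solving the tridiagonal system: M_0 = 0, M_1 = 237/22, M_2 = -210/11, M_3 = 0.
On [2, 4], with p_1(x) = a_1 + b_1·(x - 2) + c_1·(x - 2)² + d_1·(x - 2)³: c_1 = M_1/2 = 237/44, d_1 = (M_2 - M_1)/(6h_1) = -219/88, b_1 = Δ_1 - h_1(2M_1 + M_2)/6 = 103/22.

4.6818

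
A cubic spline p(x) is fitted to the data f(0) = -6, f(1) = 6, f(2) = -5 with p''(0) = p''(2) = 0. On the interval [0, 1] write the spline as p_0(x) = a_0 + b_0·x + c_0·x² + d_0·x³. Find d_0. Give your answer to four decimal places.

Let σ_i = p''(x_i). Step sizes h_i = 1, 1; slopes of the chords Δ_i = (y_(i+1) - y_i)/h_i = 12, -11.
  1·σ_0 + 4·σ_1 + 1·σ_2 = 6(Δ_1 - Δ_0) = -138
Natural end conditions: σ_0 = σ_2 = 0.
Forward elimination and back-substitution give σ_0 = 0, σ_1 = -69/2, σ_2 = 0.
On [0, 1], with p_0(x) = a_0 + b_0·x + c_0·x² + d_0·x³: c_0 = σ_0/2 = 0, d_0 = (σ_1 - σ_0)/(6h_0) = -23/4, b_0 = Δ_0 - h_0(2σ_0 + σ_1)/6 = 71/4.

-5.7500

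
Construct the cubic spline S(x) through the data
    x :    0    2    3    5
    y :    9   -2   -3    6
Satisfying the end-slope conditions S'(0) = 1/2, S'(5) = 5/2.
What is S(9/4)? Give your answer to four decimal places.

With M_i denoting the second derivative at x_i, h_i = 2, 1, 2, and Δ_i = (y_(i+1) − y_i)/h_i = -11/2, -1, 9/2:
  2·M_0 + 6·M_1 + 1·M_2 = 6(Δ_1 - Δ_0) = 27
  1·M_1 + 6·M_2 + 2·M_3 = 6(Δ_2 - Δ_1) = 33
Clamped end conditions give two more equations: 2h_0·M_0 + h_0·M_1 = 6(Δ_0 - S'(0)) = -36 and h_2·M_2 + 2h_2·M_3 = 6(S'(5) - Δ_2) = -12.
Hence M_0 = -103/8, M_1 = 31/4, M_2 = 25/4, M_3 = -49/8.
On [2, 3], S(x) = -2 - 37/8·(x - 2) + 31/8·(x - 2)² - 1/4·(x - 2)³.
With (x - 2) = 1/4: S(9/4) = -747/256.

-2.9180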